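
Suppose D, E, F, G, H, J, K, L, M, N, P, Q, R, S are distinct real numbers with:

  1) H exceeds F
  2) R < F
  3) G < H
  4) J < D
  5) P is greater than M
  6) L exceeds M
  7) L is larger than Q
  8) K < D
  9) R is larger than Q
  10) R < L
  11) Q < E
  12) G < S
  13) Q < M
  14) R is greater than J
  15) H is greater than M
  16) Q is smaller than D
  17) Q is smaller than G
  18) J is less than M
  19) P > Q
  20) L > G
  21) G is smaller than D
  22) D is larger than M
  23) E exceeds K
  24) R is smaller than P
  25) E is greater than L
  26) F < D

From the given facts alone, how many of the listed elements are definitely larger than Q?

Directly above Q: G, R, M, P, L, E, D.
One step further: F, S, H (10 so far).
No other element is forced above Q by the given relations, so the count is 10.

10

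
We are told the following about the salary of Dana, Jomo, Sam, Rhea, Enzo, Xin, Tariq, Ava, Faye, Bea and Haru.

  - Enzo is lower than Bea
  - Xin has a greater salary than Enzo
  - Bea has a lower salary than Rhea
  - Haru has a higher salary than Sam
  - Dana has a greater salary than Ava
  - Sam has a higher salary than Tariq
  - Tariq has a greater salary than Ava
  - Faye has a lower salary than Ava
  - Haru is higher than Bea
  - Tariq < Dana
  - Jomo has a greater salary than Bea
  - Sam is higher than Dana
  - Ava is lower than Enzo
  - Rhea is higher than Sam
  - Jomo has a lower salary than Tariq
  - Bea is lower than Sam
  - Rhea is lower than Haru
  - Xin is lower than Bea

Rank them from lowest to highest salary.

The consecutive links are each given: Faye < Ava; Ava < Enzo; Enzo < Xin; Xin < Bea; Bea < Jomo; Jomo < Tariq; Tariq < Dana; Dana < Sam; Sam < Rhea; Rhea < Haru.

Faye < Ava < Enzo < Xin < Bea < Jomo < Tariq < Dana < Sam < Rhea < Haru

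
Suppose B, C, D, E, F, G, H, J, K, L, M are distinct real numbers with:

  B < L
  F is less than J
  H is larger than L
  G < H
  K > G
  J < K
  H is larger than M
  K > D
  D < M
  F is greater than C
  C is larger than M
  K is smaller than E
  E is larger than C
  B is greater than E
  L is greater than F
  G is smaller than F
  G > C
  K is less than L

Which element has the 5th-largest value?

K

Chaining the given pairs: D < M < C < G < F < J < K < E < B < L < H.
The 5th largest is K.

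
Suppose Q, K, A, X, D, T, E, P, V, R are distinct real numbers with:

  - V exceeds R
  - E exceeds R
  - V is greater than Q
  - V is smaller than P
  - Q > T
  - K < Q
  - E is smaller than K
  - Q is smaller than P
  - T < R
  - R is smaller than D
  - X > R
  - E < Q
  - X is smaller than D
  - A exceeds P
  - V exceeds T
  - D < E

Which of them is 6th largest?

E

Piecing the relations together gives one ordering: T < R < X < D < E < K < Q < V < P < A.
Counting 6 from the largest end gives E.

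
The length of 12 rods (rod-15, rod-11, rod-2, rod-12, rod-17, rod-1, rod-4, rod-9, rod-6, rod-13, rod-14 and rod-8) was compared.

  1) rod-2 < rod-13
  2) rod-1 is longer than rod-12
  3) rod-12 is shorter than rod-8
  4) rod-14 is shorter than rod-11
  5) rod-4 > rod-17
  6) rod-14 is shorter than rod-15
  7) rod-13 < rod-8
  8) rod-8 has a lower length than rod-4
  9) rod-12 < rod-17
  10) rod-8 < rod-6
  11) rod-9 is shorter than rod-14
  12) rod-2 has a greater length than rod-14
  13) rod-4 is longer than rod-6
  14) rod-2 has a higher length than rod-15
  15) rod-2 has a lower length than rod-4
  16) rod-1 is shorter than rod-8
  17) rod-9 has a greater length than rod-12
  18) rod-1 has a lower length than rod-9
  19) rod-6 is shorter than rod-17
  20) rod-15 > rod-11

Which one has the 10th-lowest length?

rod-6

Piecing the relations together gives one ordering: rod-12 < rod-1 < rod-9 < rod-14 < rod-11 < rod-15 < rod-2 < rod-13 < rod-8 < rod-6 < rod-17 < rod-4.
The 10th smallest is rod-6.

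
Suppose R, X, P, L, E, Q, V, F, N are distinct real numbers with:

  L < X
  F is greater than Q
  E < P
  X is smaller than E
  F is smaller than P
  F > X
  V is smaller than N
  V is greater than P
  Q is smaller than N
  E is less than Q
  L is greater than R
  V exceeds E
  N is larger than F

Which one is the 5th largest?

Piecing the relations together gives one ordering: R < L < X < E < Q < F < P < V < N.
The 5th largest is Q.

Q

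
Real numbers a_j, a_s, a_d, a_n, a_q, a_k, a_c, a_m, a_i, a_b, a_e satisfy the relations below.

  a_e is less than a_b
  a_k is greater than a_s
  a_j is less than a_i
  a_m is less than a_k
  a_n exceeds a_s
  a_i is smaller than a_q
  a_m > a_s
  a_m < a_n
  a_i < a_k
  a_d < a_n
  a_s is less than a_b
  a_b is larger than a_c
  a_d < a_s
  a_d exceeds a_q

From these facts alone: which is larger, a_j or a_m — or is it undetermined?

Link the given pairs in sequence: a_j < a_i; a_i < a_q; a_q < a_d; a_d < a_s; a_s < a_m.
Together: a_j < a_i < a_q < a_d < a_s < a_m.
So a_m is larger.

a_m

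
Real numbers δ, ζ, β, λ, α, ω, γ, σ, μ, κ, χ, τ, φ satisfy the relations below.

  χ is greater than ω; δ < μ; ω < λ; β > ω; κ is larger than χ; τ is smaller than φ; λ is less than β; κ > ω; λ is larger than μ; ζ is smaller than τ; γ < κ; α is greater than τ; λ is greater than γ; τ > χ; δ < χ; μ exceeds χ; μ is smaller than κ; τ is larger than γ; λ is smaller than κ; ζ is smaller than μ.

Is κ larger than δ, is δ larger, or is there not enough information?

κ

The relevant relations are δ < χ; χ < μ; μ < λ; λ < κ.
Chaining these gives δ < χ < μ < λ < κ.
So κ is larger.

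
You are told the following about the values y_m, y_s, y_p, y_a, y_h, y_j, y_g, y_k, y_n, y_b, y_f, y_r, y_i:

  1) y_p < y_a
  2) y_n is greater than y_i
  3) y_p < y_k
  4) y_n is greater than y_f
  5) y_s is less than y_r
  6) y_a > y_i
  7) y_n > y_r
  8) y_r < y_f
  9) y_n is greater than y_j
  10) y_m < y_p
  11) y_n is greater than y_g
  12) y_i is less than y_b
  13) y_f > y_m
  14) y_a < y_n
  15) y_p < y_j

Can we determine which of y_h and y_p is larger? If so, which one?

undetermined

Following every chain through y_p: above y_p we get y_k, y_j, y_a, y_n; below y_p we get y_m.
y_h is not reached, and no chain runs the other way from y_h to y_p.
So the given relations leave the order of y_p and y_h undetermined.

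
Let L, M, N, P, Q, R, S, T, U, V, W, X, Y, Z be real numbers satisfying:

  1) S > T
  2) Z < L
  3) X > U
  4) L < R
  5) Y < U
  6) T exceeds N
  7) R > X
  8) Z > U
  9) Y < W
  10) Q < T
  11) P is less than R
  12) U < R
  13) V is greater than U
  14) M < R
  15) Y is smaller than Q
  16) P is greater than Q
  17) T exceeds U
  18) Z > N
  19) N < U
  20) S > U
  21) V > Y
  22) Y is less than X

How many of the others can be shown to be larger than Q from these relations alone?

The elements the relations force above Q are T, P, S, R — no chain reaches any other.
That is 4.

4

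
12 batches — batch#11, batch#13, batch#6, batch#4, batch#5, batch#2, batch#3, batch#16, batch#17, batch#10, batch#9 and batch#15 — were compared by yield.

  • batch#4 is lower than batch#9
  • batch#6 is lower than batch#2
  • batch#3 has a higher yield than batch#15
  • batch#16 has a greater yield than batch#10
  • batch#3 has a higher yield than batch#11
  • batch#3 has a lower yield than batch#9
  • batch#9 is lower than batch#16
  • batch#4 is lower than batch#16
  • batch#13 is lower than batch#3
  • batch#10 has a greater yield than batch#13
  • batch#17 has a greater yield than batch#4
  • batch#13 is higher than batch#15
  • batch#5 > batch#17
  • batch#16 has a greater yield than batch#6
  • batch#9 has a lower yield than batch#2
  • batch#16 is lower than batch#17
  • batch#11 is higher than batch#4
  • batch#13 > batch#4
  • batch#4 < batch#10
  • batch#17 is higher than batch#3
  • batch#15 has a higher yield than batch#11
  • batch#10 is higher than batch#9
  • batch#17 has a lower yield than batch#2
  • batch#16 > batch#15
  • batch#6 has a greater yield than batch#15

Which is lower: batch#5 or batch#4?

batch#4

batch#4 < batch#11 and batch#11 < batch#3 give batch#4 < batch#3.
Then batch#3 < batch#9 extends the chain to batch#9.
With batch#9 < batch#10: batch#4 < batch#11 < batch#3 < batch#9 < batch#10.
Then batch#10 < batch#16 extends the chain to batch#16.
With batch#16 < batch#17: batch#4 < batch#11 < batch#3 < batch#9 < batch#10 < batch#16 < batch#17.
With batch#17 < batch#5: batch#4 < batch#11 < batch#3 < batch#9 < batch#10 < batch#16 < batch#17 < batch#5.
So batch#4 < batch#5; batch#4 is the lower of the two.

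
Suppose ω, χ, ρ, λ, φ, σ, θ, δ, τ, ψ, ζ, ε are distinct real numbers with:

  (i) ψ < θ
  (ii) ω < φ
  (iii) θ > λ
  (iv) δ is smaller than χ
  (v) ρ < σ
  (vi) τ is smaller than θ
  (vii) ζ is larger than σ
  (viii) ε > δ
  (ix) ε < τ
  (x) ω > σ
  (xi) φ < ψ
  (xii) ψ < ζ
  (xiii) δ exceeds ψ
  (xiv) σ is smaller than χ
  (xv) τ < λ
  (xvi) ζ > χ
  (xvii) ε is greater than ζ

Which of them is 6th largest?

Chaining the given pairs: ρ < σ < ω < φ < ψ < δ < χ < ζ < ε < τ < λ < θ.
The 6th largest is χ.

χ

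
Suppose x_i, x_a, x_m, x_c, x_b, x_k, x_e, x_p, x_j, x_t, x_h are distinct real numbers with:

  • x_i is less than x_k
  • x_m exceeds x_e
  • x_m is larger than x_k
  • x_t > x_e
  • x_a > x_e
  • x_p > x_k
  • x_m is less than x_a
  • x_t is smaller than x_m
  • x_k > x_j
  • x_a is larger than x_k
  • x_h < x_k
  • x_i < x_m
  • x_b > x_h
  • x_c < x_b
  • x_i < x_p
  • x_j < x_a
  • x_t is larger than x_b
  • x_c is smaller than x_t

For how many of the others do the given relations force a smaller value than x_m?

From x_m the given relations immediately reach x_e, x_i, x_k, x_t.
From those, x_h, x_j, x_c, x_b — 8 in total.
Nothing else is reachable below x_m; 8 in all.

8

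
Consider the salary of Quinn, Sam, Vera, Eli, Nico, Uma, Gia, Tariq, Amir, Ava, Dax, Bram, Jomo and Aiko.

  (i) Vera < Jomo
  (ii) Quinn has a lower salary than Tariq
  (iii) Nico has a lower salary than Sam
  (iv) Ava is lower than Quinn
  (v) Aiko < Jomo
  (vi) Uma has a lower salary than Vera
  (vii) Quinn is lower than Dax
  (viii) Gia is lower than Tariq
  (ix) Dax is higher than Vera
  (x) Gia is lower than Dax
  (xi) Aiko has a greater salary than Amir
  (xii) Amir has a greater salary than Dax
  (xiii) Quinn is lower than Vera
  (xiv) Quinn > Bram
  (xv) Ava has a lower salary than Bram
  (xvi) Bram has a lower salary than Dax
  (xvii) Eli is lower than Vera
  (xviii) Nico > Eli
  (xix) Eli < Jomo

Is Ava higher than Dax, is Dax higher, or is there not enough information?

Dax

Link the given pairs in sequence: Ava < Bram; Bram < Quinn; Quinn < Vera; Vera < Dax.
Chaining these gives Ava < Bram < Quinn < Vera < Dax.
So Dax is higher.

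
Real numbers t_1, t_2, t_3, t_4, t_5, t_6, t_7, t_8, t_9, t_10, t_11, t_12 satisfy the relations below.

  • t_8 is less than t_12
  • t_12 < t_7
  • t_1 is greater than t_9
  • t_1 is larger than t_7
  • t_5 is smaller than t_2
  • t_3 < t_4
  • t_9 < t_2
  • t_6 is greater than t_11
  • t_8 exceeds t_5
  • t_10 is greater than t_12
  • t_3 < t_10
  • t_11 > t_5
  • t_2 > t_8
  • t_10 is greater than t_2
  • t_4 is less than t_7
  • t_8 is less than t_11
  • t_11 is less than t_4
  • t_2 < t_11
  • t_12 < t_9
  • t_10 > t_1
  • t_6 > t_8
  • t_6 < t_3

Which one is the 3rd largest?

Piecing the relations together gives one ordering: t_5 < t_8 < t_12 < t_9 < t_2 < t_11 < t_6 < t_3 < t_4 < t_7 < t_1 < t_10.
The 3rd largest is t_7.

t_7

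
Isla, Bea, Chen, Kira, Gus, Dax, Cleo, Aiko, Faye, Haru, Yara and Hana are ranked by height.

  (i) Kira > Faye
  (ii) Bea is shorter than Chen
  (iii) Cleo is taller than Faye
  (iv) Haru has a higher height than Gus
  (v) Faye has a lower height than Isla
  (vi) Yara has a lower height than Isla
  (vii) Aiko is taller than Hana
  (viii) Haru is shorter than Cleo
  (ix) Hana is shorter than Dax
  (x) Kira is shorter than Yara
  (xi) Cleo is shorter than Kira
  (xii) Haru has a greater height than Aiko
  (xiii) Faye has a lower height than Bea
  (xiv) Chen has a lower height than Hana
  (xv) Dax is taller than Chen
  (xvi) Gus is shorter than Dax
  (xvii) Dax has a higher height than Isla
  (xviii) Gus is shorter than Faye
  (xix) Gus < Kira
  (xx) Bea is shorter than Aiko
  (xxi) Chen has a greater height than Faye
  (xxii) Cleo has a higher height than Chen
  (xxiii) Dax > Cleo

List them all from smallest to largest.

Nothing is placed below Gus, so it is least; from there Gus < Faye; Faye < Bea; Bea < Chen; Chen < Hana; Hana < Aiko; Aiko < Haru; Haru < Cleo; Cleo < Kira; Kira < Yara; Yara < Isla; Isla < Dax, each given directly.

Gus < Faye < Bea < Chen < Hana < Aiko < Haru < Cleo < Kira < Yara < Isla < Dax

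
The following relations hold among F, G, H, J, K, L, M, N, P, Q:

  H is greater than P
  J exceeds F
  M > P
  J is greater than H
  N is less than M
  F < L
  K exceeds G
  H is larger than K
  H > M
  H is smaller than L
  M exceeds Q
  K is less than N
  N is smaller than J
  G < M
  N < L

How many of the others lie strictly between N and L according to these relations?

2

The relations place N below L. An element lies strictly between them when it is forced above N and also forced below L.
Above N: {M, H, J}. Below L: {G, K, F, P, Q, M, H}.
Intersection: {M, H} — 2.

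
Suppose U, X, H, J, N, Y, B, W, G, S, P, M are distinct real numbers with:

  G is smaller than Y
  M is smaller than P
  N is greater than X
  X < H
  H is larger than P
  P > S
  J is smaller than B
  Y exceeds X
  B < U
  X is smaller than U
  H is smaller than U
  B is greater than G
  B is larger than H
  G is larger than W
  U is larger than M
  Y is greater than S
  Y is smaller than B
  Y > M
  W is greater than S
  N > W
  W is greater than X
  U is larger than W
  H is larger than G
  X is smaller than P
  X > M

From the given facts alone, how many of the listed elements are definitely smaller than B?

9

Directly below B: G, H, Y, J.
One step further: S, M, X, P, W (9 so far).
Nothing else is reachable below B; 9 in all.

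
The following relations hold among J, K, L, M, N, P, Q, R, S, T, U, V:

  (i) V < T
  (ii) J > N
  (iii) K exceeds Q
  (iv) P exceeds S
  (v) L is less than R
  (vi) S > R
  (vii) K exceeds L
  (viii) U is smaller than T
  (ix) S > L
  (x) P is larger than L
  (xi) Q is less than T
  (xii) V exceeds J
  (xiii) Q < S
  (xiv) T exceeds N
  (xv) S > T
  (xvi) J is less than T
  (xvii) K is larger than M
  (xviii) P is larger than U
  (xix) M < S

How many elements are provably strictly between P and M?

The relations place M below P. An element lies strictly between them when it is forced above M and also forced below P.
Above M: {K, S}. Below P: {Q, L, U, N, J, V, R, T, S}.
Intersection: {S} — 1.

1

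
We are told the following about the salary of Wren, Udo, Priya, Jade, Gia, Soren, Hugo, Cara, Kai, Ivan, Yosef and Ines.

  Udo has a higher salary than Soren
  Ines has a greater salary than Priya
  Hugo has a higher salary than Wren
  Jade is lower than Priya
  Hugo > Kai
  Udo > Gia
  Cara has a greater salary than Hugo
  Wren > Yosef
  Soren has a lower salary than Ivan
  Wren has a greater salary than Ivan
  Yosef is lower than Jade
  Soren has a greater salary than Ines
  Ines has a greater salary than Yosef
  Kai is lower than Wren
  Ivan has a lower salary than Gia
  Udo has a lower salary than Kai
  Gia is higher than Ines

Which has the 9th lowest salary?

Chaining the given pairs: Yosef < Jade < Priya < Ines < Soren < Ivan < Gia < Udo < Kai < Wren < Hugo < Cara.
The 9th smallest is Kai.

Kai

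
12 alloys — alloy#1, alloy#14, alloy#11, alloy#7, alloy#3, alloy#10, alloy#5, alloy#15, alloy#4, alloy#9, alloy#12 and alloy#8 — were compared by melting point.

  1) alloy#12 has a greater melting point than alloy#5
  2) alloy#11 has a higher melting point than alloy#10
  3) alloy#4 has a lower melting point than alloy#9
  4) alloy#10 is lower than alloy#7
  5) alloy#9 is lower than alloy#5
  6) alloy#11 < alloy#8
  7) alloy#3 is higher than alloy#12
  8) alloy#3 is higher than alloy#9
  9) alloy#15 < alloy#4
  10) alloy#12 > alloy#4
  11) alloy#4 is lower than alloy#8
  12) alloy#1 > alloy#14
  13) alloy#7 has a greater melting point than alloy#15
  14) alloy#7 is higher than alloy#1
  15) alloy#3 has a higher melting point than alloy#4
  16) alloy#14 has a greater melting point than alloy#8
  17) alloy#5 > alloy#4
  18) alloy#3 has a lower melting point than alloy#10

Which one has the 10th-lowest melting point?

The consecutive relations fix a unique order: alloy#15 < alloy#4 < alloy#9 < alloy#5 < alloy#12 < alloy#3 < alloy#10 < alloy#11 < alloy#8 < alloy#14 < alloy#1 < alloy#7.
The 10th smallest is alloy#14.

alloy#14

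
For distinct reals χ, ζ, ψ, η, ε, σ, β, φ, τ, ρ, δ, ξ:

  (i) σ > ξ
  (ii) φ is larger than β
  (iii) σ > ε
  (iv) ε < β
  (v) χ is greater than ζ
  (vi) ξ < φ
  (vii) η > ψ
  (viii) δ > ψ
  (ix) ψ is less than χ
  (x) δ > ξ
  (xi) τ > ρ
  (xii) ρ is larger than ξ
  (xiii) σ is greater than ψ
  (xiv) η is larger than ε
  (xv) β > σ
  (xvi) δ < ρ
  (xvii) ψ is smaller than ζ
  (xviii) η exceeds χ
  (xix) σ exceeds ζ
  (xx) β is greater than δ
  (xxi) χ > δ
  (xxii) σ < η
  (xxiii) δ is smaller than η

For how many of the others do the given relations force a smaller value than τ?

From τ the given relations immediately reach ρ.
From those, ξ, δ — 3 in total.
From those, ψ — 4 in total.
No other element is forced below τ by the given relations, so the count is 4.

4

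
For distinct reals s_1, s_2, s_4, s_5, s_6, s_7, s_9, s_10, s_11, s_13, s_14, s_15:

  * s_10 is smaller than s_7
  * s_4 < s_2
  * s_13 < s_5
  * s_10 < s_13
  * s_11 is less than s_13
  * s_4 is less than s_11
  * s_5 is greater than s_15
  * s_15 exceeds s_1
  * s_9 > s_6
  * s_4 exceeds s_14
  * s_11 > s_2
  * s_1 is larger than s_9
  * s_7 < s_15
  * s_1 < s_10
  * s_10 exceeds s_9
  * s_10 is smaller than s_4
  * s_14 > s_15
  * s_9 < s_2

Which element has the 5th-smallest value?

Piecing the relations together gives one ordering: s_6 < s_9 < s_1 < s_10 < s_7 < s_15 < s_14 < s_4 < s_2 < s_11 < s_13 < s_5.
Counting 5 from the smallest end gives s_7.

s_7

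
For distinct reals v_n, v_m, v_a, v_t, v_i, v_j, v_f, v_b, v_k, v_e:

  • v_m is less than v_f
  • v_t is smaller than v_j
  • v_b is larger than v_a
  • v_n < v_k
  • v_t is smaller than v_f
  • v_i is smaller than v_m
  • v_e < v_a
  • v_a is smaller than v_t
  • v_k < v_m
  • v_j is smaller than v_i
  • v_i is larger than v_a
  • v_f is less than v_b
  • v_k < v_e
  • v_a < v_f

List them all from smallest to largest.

v_n < v_k < v_e < v_a < v_t < v_j < v_i < v_m < v_f < v_b

The consecutive links are each given: v_n < v_k; v_k < v_e; v_e < v_a; v_a < v_t; v_t < v_j; v_j < v_i; v_i < v_m; v_m < v_f; v_f < v_b.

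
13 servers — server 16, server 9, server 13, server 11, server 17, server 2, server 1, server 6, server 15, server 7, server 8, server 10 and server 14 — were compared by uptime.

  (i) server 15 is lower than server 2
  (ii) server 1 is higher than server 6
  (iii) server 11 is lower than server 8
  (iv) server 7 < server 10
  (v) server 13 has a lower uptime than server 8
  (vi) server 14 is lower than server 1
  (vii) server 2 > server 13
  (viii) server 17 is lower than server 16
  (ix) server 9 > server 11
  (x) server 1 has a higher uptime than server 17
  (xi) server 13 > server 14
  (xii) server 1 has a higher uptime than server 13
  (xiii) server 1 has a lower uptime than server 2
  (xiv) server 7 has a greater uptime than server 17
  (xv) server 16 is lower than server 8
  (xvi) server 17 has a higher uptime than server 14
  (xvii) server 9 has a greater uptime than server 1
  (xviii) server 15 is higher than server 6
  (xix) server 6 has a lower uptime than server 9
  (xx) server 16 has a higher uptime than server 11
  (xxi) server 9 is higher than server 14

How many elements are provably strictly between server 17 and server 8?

The relations place server 17 below server 8. An element lies strictly between them when it is forced above server 17 and also forced below server 8.
Above server 17: {server 16, server 7, server 10, server 1, server 9, server 2}. Below server 8: {server 14, server 11, server 16, server 13}.
Intersection: {server 16} — 1.

1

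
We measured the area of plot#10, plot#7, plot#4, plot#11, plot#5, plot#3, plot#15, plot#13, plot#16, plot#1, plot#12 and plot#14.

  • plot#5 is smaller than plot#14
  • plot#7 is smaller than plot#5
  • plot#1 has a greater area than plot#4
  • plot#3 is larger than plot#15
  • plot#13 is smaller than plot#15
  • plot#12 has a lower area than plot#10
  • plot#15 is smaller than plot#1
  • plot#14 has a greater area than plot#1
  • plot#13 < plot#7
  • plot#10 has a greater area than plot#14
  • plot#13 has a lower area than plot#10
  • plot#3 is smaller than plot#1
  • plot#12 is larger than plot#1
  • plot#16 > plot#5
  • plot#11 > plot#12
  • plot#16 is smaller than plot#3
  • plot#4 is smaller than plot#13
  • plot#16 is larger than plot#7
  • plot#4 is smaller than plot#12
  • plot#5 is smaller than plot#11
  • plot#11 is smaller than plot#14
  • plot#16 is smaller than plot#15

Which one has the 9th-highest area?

plot#5

The consecutive relations fix a unique order: plot#4 < plot#13 < plot#7 < plot#5 < plot#16 < plot#15 < plot#3 < plot#1 < plot#12 < plot#11 < plot#14 < plot#10.
Counting 9 from the largest end gives plot#5.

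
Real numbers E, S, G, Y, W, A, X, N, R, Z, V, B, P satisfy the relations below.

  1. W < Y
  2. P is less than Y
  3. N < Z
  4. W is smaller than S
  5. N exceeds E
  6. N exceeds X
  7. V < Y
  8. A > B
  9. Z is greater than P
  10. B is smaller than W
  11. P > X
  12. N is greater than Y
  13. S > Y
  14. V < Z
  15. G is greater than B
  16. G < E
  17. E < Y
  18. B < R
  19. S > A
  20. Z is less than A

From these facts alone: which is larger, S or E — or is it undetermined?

E < Y and Y < N give E < N.
With N < Z: E < Y < N < Z.
With Z < A: E < Y < N < Z < A.
Then A < S extends the chain to S.
So S is larger.

S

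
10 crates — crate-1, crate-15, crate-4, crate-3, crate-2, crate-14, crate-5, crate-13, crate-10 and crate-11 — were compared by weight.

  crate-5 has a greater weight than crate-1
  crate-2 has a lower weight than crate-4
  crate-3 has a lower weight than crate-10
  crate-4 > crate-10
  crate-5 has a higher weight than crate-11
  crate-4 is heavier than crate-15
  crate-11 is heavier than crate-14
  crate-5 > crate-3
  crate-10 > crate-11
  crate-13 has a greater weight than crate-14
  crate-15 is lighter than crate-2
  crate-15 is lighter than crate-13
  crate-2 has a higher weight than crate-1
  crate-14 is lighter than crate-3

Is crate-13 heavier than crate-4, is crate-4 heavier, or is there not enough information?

undetermined

Following every chain through crate-13: below crate-13 we get crate-14, crate-15.
crate-4 is not reached, and no chain runs the other way from crate-4 to crate-13.
So the given relations leave the order of crate-13 and crate-4 undetermined.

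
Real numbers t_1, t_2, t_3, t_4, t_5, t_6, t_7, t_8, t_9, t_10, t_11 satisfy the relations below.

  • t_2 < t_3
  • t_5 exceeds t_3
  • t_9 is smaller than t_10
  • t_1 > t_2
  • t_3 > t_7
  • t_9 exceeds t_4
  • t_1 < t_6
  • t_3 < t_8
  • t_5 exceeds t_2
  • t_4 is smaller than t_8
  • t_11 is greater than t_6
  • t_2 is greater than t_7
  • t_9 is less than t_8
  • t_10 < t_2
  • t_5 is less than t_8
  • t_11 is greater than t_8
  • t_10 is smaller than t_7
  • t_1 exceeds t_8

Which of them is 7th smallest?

t_5

Piecing the relations together gives one ordering: t_4 < t_9 < t_10 < t_7 < t_2 < t_3 < t_5 < t_8 < t_1 < t_6 < t_11.
The 7th smallest is t_5.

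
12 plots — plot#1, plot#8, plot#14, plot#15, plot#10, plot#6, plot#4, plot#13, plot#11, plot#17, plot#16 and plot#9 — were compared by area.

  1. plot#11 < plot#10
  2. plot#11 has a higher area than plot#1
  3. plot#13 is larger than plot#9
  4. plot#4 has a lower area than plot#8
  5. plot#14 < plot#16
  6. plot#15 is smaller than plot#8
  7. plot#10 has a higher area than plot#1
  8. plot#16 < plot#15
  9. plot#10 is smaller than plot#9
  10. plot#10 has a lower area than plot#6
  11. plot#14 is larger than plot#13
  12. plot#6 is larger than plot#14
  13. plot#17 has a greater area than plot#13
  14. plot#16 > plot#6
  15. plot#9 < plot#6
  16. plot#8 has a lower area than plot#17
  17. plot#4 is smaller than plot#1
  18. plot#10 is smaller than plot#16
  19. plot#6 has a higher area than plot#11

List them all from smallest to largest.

The consecutive links are each given: plot#4 < plot#1; plot#1 < plot#11; plot#11 < plot#10; plot#10 < plot#9; plot#9 < plot#13; plot#13 < plot#14; plot#14 < plot#6; plot#6 < plot#16; plot#16 < plot#15; plot#15 < plot#8; plot#8 < plot#17.

plot#4 < plot#1 < plot#11 < plot#10 < plot#9 < plot#13 < plot#14 < plot#6 < plot#16 < plot#15 < plot#8 < plot#17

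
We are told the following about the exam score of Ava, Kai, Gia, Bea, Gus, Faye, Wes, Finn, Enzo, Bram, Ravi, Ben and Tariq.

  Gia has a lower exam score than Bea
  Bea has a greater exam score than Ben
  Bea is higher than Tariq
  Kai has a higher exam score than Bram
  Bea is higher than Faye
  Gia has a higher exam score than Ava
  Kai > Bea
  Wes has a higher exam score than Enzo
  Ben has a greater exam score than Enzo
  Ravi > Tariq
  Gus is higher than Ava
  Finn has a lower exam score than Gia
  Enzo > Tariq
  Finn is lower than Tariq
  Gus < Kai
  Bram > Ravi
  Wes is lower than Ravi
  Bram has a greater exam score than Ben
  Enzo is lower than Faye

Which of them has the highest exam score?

Ava is not greatest since Ava < Gus; Finn is not greatest since Finn < Gia; Tariq is not greatest since Tariq < Enzo; Gia is not greatest since Gia < Bea; Gus is not greatest since Gus < Kai; Enzo is not greatest since Enzo < Faye; Wes is not greatest since Wes < Ravi; Faye is not greatest since Faye < Bea; Ravi is not greatest since Ravi < Bram; Ben is not greatest since Ben < Bea; Bram is not greatest since Bram < Kai; Bea is not greatest since Bea < Kai.
Only Kai has nothing above it, so Kai is the highest exam score.

Kai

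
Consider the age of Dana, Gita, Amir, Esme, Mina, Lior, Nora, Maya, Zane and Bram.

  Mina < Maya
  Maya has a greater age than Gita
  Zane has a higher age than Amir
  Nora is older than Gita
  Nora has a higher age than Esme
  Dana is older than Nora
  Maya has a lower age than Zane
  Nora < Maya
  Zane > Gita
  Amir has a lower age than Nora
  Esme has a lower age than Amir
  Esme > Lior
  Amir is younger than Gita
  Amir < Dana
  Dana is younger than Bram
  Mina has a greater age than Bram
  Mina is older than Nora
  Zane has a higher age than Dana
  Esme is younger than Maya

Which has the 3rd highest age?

Mina

Piecing the relations together gives one ordering: Lior < Esme < Amir < Gita < Nora < Dana < Bram < Mina < Maya < Zane.
The 3rd largest is Mina.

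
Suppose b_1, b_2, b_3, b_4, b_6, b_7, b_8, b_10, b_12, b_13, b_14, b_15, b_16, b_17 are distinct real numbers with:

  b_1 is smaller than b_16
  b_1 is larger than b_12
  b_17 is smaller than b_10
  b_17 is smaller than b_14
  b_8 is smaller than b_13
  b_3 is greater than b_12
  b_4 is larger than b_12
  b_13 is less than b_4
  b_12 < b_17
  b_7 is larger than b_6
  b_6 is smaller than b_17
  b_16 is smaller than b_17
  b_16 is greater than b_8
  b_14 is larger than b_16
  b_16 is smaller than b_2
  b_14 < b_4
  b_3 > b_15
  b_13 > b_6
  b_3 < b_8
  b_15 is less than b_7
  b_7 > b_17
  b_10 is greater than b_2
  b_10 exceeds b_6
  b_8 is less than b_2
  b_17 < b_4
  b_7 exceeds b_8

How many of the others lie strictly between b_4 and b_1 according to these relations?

3

The relations place b_1 below b_4. An element lies strictly between them when it is forced above b_1 and also forced below b_4.
Above b_1: {b_16, b_17, b_14, b_2, b_10, b_7}. Below b_4: {b_12, b_15, b_6, b_3, b_8, b_16, b_17, b_14, b_13}.
Intersection: {b_16, b_17, b_14} — 3.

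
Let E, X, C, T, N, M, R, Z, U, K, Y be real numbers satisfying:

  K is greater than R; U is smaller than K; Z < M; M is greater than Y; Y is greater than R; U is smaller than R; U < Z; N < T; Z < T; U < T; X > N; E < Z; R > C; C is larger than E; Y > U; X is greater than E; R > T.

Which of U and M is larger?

The relevant relations are U < Z; Z < T; T < R; R < Y; Y < M.
Together: U < Z < T < R < Y < M.
So U < M; M is the larger of the two.

M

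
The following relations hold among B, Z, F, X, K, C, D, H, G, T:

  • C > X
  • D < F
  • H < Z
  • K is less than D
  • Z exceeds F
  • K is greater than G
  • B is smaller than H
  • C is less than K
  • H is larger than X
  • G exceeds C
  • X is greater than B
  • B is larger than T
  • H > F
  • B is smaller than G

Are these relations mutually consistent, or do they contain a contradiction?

The single ordering T < B < X < C < G < K < D < F < H < Z satisfies every listed relation, so no contradiction arises.

consistent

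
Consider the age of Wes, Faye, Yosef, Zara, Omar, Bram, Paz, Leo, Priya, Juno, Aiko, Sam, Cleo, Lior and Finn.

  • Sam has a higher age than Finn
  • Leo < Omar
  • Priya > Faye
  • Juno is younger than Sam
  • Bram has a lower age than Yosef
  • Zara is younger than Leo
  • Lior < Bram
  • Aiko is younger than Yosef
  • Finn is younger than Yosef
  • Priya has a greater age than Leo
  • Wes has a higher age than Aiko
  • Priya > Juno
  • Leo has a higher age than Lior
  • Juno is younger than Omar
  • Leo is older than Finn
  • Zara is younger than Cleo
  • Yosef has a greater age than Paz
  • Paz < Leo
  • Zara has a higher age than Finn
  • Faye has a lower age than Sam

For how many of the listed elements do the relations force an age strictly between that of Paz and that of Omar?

The relations place Paz below Omar. An element lies strictly between them when it is forced above Paz and also forced below Omar.
Above Paz: {Leo, Priya, Yosef}. Below Omar: {Finn, Lior, Zara, Juno, Leo}.
Intersection: {Leo} — 1.

1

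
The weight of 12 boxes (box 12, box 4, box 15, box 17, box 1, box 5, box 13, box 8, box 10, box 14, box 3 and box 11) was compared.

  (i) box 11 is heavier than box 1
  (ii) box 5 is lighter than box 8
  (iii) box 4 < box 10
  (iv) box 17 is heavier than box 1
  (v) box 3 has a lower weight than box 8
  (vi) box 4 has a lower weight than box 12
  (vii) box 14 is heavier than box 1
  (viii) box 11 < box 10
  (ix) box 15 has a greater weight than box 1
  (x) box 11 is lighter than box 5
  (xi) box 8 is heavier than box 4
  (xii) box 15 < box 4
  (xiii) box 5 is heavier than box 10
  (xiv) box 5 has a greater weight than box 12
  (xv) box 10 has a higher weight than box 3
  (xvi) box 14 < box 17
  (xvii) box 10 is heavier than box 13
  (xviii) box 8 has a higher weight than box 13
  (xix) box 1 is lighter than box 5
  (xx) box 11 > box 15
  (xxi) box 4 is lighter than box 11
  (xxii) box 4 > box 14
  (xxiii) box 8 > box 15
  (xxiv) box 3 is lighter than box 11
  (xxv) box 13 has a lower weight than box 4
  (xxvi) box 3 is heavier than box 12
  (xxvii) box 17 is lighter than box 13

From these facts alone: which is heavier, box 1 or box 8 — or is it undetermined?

box 8

Chaining the given relations: box 1 < box 14 < box 17 < box 13 < box 4 < box 12 < box 3 < box 11 < box 10 < box 5 < box 8.
So box 8 is heavier.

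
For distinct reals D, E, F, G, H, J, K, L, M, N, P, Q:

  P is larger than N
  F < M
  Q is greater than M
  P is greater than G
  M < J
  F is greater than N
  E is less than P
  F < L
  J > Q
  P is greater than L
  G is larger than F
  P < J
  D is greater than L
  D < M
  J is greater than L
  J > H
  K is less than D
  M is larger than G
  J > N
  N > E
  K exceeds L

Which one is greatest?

E is not greatest since E < P; N is not greatest since N < F; F is not greatest since F < L; H is not greatest since H < J; L is not greatest since L < K; K is not greatest since K < D; G is not greatest since G < P; D is not greatest since D < M; P is not greatest since P < J; M is not greatest since M < J; Q is not greatest since Q < J.
Only J has nothing above it, so J is the greatest.

J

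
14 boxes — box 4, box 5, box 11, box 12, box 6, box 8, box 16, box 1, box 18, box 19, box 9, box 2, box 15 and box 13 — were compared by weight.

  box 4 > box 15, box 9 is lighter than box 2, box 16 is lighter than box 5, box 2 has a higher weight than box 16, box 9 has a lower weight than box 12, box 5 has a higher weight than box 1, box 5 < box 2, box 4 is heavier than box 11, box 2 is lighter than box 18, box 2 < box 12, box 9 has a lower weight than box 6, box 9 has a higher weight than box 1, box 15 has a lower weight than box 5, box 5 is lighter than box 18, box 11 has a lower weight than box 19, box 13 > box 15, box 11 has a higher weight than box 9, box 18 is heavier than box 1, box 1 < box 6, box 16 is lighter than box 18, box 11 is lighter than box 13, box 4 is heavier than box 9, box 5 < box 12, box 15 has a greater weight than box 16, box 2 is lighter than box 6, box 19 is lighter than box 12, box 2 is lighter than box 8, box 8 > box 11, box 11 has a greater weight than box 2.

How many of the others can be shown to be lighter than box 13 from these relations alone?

7

The elements the relations force below box 13 are box 1, box 16, box 9, box 15, box 5, box 2, box 11 — no chain reaches any other.
That is 7.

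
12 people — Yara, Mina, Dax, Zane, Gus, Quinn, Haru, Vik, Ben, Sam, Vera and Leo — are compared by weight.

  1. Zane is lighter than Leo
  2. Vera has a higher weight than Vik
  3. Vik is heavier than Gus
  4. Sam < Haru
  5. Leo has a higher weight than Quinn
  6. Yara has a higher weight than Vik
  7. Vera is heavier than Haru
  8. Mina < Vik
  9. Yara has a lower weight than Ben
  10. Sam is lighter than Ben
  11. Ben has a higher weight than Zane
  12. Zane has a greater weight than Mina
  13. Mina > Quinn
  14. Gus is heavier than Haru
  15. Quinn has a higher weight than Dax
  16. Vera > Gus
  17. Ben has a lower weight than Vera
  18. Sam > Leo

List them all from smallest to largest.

Dax < Quinn < Mina < Zane < Leo < Sam < Haru < Gus < Vik < Yara < Ben < Vera

Each adjacent pair is fixed by a given relation: Dax < Quinn; Quinn < Mina; Mina < Zane; Zane < Leo; Leo < Sam; Sam < Haru; Haru < Gus; Gus < Vik; Vik < Yara; Yara < Ben; Ben < Vera. Chaining them end to end gives the full order.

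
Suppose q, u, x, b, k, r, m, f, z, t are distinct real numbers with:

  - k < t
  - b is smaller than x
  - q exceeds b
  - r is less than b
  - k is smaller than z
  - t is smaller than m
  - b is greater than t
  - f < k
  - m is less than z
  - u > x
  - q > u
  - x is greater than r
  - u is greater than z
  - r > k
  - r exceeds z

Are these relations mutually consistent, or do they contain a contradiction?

The single ordering f < k < t < m < z < r < b < x < u < q satisfies every listed relation, so no contradiction arises.

consistent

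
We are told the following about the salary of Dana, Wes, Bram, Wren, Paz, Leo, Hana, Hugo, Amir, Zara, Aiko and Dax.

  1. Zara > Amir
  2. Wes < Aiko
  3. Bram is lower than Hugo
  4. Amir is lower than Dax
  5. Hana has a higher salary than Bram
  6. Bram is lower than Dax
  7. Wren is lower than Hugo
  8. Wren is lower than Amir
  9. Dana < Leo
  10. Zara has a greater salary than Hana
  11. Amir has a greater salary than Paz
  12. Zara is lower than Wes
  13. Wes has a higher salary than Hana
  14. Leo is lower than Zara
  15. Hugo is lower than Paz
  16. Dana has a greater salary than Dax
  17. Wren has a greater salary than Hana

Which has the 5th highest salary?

Chaining the given pairs: Bram < Hana < Wren < Hugo < Paz < Amir < Dax < Dana < Leo < Zara < Wes < Aiko.
Counting 5 from the largest end gives Dana.

Dana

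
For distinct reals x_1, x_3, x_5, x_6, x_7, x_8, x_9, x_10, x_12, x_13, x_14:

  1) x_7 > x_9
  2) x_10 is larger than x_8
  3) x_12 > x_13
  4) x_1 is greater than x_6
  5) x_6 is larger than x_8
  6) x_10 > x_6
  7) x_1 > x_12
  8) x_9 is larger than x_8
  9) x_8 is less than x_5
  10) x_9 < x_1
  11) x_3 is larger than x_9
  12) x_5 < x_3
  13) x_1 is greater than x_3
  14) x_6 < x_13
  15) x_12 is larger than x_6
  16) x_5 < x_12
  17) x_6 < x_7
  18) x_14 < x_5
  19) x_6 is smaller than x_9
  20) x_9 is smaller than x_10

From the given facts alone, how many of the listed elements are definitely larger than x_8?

Directly above x_8: x_6, x_9, x_5, x_10.
One step further: x_13, x_7, x_12, x_3, x_1 (9 so far).
No other element is forced above x_8 by the given relations, so the count is 9.

9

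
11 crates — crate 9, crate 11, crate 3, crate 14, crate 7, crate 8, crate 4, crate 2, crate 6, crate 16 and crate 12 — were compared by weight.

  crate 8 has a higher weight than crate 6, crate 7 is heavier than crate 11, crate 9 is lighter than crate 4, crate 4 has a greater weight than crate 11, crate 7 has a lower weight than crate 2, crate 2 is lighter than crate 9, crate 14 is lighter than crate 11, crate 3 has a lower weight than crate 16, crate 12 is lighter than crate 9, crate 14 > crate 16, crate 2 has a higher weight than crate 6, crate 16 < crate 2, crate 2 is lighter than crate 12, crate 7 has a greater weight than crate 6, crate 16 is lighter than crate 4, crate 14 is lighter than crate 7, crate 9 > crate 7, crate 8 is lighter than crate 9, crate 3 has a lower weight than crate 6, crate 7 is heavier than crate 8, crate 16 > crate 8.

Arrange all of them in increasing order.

Nothing is placed below crate 3, so it is least; from there crate 3 < crate 6; crate 6 < crate 8; crate 8 < crate 16; crate 16 < crate 14; crate 14 < crate 11; crate 11 < crate 7; crate 7 < crate 2; crate 2 < crate 12; crate 12 < crate 9; crate 9 < crate 4, each given directly.

crate 3 < crate 6 < crate 8 < crate 16 < crate 14 < crate 11 < crate 7 < crate 2 < crate 12 < crate 9 < crate 4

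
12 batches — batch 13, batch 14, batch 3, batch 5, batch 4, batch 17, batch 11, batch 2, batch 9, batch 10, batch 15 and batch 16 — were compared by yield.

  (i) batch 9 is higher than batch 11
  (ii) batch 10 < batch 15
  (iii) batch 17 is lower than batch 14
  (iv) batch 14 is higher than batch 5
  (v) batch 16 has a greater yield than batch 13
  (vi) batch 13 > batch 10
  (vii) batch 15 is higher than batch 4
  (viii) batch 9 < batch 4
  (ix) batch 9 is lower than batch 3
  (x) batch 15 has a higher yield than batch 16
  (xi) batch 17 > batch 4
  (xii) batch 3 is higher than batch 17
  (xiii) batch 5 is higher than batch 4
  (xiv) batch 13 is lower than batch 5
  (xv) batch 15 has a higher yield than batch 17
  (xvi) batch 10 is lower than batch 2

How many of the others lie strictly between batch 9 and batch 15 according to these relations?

Chaining upward from batch 9 reaches: batch 4, batch 17, batch 5, batch 3, batch 14.
Chaining downward from batch 15 reaches: batch 11, batch 10, batch 4, batch 13, batch 17, batch 16.
Strictly between batch 9 and batch 15 are those in both lists: batch 4, batch 17 — 2 elements.

2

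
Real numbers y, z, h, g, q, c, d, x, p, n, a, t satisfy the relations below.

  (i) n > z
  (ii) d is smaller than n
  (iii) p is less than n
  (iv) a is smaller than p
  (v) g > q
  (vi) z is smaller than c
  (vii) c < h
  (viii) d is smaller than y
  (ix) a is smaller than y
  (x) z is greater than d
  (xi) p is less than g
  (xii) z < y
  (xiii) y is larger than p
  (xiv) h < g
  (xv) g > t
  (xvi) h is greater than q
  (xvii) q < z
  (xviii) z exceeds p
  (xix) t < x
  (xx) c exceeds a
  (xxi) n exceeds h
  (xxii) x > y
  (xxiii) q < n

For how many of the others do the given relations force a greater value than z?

6

The elements the relations force above z are c, h, y, n, g, x — no chain reaches any other.
That is 6.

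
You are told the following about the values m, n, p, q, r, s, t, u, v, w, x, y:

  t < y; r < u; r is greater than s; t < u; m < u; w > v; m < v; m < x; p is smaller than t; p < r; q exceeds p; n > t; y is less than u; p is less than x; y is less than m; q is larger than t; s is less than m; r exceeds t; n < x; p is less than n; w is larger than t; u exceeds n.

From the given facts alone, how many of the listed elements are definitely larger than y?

Directly above y: m, u.
One step further: v, x (4 so far).
One step further: w (5 so far).
No other element is forced above y by the given relations, so the count is 5.

5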